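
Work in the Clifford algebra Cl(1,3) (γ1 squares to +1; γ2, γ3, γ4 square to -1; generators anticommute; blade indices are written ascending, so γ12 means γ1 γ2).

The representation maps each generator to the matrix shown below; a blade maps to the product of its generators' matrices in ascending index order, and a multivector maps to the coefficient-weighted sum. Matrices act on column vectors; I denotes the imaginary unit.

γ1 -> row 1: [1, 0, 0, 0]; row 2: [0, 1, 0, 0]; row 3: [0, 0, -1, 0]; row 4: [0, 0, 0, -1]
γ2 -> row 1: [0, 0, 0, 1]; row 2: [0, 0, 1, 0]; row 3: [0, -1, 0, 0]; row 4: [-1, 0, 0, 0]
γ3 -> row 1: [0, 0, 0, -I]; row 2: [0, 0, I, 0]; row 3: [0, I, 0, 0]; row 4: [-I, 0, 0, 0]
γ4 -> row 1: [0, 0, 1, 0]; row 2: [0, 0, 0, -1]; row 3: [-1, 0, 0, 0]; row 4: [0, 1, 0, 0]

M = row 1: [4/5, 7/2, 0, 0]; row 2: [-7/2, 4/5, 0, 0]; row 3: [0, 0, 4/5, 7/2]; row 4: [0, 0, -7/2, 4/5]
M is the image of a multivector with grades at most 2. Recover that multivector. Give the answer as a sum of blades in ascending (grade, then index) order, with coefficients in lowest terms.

Method: the blade images are trace-orthogonal — tr(rho(e_A) rho(e_B)^-1) = 4 if A = B and 0 otherwise — and rho(e_A)^-1 = (e_A)^2 * rho(e_A) with (e_A)^2 = +1 or -1, so the coefficient of e_A in the preimage is (e_A)^2 * tr(M rho(e_A))/4.
Nonzero projections over blades of grade <= 2: 1: (1)^2 = +1, tr(M 1) = 16/5, coefficient 4/5; γ24: (γ24)^2 = -1, tr(M rho(γ24)) = -14, coefficient 7/2. Every other blade of grade <= 2 projects to 0.
Answer: 4/5 + 7/2*γ24


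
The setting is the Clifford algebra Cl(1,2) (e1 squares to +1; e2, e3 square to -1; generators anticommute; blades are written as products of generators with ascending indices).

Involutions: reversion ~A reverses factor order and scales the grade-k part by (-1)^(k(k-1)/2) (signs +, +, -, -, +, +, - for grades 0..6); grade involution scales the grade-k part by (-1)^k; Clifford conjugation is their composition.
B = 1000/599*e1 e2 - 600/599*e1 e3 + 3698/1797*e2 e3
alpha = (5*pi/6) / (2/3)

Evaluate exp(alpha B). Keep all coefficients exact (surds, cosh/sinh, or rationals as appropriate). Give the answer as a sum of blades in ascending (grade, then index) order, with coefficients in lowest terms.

B^2 term by term: the squares give (1000/599)^2*(e1 e2)^2 + (-600/599)^2*(e1 e3)^2 + (3698/1797)^2*(e2 e3)^2 = 1000000/358801*(+1) + 360000/358801*(+1) + 13675204/3229209*(-1) = -4/9 (each basis 2-blade squares to minus the product of its generators' squares); cross terms between blades sharing an index anticommute and cancel. So B^2 = -4/9.
B^2 = -4/9 — the series telescopes trigonometrically here: l = 2/3, alpha*l = 5*pi/6, so exp(alpha B) = cos(5*pi/6) + (sin(5*pi/6)/(2/3))*B = -sqrt(3)/2 + (3/4)*B.
Answer: -sqrt(3)/2 + 750/599*e1 e2 - 450/599*e1 e3 + 1849/1198*e2 e3


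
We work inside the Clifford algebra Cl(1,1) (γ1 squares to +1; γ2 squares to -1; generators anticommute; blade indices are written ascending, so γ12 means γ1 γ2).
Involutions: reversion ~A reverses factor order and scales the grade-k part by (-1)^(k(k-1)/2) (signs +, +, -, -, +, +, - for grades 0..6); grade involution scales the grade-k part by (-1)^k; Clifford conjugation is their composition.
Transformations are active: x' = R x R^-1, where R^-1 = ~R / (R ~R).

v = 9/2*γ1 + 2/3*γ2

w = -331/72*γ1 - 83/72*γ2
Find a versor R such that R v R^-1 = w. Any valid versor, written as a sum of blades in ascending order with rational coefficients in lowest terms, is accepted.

Equal squares first: v^2 = w^2 = 713/36. Then v + w = -7/72*γ1 - 35/72*γ2 is a versor taking v to w, provided it is invertible.
Answer: -7/72*γ1 - 35/72*γ2


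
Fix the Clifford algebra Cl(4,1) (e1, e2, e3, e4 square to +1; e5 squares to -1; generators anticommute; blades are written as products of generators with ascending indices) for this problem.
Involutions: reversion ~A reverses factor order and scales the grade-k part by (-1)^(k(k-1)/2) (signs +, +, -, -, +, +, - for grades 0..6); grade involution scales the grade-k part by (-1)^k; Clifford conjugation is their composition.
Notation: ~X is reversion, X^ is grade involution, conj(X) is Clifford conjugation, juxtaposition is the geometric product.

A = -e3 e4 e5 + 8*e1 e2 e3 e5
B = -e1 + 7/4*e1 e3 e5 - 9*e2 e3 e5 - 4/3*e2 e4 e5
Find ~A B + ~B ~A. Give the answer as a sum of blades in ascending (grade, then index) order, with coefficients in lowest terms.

first term: -72*e1 - 14*e2 + 7/4*e1 e4 + 4/3*e2 e3 - 9*e2 e4 - 32/3*e1 e3 e4 + 8*e2 e3 e5 + e1 e3 e4 e5
second term: -72*e1 - 14*e2 + 7/4*e1 e4 + 4/3*e2 e3 - 9*e2 e4 + 32/3*e1 e3 e4 - 8*e2 e3 e5 - e1 e3 e4 e5
Answer: -144*e1 - 28*e2 + 7/2*e1 e4 + 8/3*e2 e3 - 18*e2 e4


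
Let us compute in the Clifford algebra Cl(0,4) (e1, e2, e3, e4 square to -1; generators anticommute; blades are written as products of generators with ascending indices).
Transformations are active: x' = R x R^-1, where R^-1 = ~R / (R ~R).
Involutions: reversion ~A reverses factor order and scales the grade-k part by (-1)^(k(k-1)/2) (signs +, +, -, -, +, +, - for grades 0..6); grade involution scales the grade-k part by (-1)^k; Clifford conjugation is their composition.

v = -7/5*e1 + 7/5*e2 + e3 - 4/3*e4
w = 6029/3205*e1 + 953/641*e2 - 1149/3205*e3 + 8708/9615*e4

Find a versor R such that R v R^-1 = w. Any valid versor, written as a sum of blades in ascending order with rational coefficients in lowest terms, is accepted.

Key observation: q(v) = q(w) = -1507/225 (sandwiches preserve the norm), so R = v + w = 1542/3205*e1 + 9252/3205*e2 + 2056/3205*e3 - 4112/9615*e4 works whenever it is invertible — the component of v along it is kept and (v - w)/2 reverses, sending v to w.
Answer: 1542/3205*e1 + 9252/3205*e2 + 2056/3205*e3 - 4112/9615*e4


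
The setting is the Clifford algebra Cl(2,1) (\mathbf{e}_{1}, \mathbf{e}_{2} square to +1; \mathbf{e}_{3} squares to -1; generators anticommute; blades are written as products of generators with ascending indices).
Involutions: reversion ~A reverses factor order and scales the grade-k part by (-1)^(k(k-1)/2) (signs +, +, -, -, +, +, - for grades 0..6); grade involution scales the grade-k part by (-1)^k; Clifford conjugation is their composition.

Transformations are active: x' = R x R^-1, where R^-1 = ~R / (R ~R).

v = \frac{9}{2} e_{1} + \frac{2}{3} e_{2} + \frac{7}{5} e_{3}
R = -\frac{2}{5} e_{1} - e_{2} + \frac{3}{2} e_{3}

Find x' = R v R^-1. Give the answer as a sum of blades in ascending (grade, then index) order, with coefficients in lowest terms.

~R = -\frac{2}{5} e_{1} - e_{2} + \frac{3}{2} e_{3}, and R ~R = -\frac{109}{100}, so R^-1 = ~R / (-\frac{109}{100}).
R v = -\frac{137}{30} + \frac{127}{30} e_{1} e_{2} - \frac{731}{100} e_{1} e_{3} - \frac{12}{5} e_{2} e_{3}
Answer: -\frac{5135}{654} e_{1} - \frac{986}{109} e_{2} + \frac{6087}{545} e_{3}


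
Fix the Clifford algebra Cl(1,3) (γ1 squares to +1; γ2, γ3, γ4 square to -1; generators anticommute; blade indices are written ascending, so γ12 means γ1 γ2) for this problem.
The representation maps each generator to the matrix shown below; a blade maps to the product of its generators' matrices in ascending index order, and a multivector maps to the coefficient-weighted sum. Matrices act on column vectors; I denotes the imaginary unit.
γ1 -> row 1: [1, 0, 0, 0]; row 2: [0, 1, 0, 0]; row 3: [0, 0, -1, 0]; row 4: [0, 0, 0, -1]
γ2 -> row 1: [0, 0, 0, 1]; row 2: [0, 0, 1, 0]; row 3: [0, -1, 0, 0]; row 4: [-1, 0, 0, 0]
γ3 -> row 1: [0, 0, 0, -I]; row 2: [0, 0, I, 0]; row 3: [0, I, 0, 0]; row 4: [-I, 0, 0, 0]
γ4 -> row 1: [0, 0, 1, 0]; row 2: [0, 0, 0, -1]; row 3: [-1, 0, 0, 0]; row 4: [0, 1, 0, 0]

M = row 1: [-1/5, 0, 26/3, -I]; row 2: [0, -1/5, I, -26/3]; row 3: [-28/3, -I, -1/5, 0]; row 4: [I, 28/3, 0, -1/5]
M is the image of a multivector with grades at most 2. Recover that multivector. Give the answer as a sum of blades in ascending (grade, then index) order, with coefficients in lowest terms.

Method: the blade images are trace-orthogonal — tr(rho(e_A) rho(e_B)^-1) = 4 if A = B and 0 otherwise — and rho(e_A)^-1 = (e_A)^2 * rho(e_A) with (e_A)^2 = +1 or -1, so the coefficient of e_A in the preimage is (e_A)^2 * tr(M rho(e_A))/4.
Nonzero projections over blades of grade <= 2: 1: (1)^2 = +1, tr(M 1) = -4/5, coefficient -1/5; γ4: (γ4)^2 = -1, tr(M rho(γ4)) = -36, coefficient 9; γ13: (γ13)^2 = +1, tr(M rho(γ13)) = 4, coefficient 1; γ14: (γ14)^2 = +1, tr(M rho(γ14)) = -4/3, coefficient -1/3. Every other blade of grade <= 2 projects to 0.
Answer: -1/5 + 9*γ4 + γ13 - 1/3*γ14


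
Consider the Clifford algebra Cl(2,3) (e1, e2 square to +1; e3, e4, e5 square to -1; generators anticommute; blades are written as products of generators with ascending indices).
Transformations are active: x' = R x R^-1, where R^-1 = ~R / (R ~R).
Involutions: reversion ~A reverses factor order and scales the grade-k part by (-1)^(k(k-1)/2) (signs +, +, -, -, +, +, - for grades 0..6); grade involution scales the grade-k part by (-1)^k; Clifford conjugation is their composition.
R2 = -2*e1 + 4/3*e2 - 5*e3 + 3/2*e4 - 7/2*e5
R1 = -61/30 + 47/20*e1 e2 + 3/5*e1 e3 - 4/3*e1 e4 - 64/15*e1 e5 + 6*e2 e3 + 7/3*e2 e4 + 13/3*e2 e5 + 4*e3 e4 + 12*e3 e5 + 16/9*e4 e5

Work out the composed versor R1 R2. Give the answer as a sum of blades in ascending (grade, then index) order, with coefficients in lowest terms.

Distribute over the terms of R2 (each basis-blade product reordered to ascending indices, repeated generators contracted through their squares):
R1 (-2*e1) = 61/15*e1 + 47/10*e2 + 6/5*e3 - 8/3*e4 - 128/15*e5 - 12*e1 e2 e3 - 14/3*e1 e2 e4 - 26/3*e1 e2 e5 - 8*e1 e3 e4 - 24*e1 e3 e5 - 32/9*e1 e4 e5
R1 (4/3*e2) = 47/15*e1 - 122/45*e2 - 8*e3 - 28/9*e4 - 52/9*e5 - 4/5*e1 e2 e3 + 16/9*e1 e2 e4 + 256/45*e1 e2 e5 + 16/3*e2 e3 e4 + 16*e2 e3 e5 + 64/27*e2 e4 e5
R1 (-5*e3) = 3*e1 + 30*e2 + 61/6*e3 - 20*e4 - 60*e5 - 47/4*e1 e2 e3 - 20/3*e1 e3 e4 - 64/3*e1 e3 e5 + 35/3*e2 e3 e4 + 65/3*e2 e3 e5 - 80/9*e3 e4 e5
R1 (3/2*e4) = 2*e1 - 7/2*e2 - 6*e3 - 61/20*e4 + 8/3*e5 + 141/40*e1 e2 e4 + 9/10*e1 e3 e4 + 32/5*e1 e4 e5 + 9*e2 e3 e4 - 13/2*e2 e4 e5 - 18*e3 e4 e5
R1 (-7/2*e5) = -224/15*e1 + 91/6*e2 + 42*e3 + 56/9*e4 + 427/60*e5 - 329/40*e1 e2 e5 - 21/10*e1 e3 e5 + 14/3*e1 e4 e5 - 21*e2 e3 e5 - 49/6*e2 e4 e5 - 14*e3 e4 e5
Summing the partial products and collecting blades:
Answer: -41/15*e1 + 3929/90*e2 + 1181/30*e3 - 4069/180*e4 - 2323/36*e5 - 491/20*e1 e2 e3 + 229/360*e1 e2 e4 - 4033/360*e1 e2 e5 - 413/30*e1 e3 e4 - 1423/30*e1 e3 e5 + 338/45*e1 e4 e5 + 26*e2 e3 e4 + 50/3*e2 e3 e5 - 332/27*e2 e4 e5 - 368/9*e3 e4 e5


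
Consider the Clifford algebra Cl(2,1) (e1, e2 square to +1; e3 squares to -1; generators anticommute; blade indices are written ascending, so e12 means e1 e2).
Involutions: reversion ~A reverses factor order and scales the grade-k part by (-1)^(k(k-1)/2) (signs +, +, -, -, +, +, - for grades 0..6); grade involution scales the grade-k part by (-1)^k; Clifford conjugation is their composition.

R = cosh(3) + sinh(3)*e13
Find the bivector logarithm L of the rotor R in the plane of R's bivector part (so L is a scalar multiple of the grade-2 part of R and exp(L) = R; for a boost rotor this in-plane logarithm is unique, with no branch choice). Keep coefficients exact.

The scalar part of R is cosh(3), so cosh pins the rapidity up to sign — the sign comes from the bivector part; dividing that part by sinh of the rapidity yields the plane, and the in-plane L = rapidity * plane is unique because the two sign choices cancel.
Concretely: cosh(rapidity) = cosh(3) gives rapidity = ±3, and since rapidity/sinh(rapidity) is even the sign is immaterial: L = (rapidity/sinh(rapidity)) * <R>_2 = (3/sinh(3)) * <R>_2.
Answer: 3*e13


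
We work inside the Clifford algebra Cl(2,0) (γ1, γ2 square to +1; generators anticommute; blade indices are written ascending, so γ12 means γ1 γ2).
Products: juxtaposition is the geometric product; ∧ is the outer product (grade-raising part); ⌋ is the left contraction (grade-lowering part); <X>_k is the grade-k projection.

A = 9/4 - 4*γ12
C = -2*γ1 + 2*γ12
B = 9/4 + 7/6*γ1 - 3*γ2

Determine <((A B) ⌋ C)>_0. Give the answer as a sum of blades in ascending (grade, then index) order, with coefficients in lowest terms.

step 1: 81/16 + 117/8*γ1 - 25/12*γ2 - 9*γ12
step 2: -45/4 - 143/24*γ1 + 117/4*γ2 + 81/8*γ12
step 3: -45/4
Answer: -45/4


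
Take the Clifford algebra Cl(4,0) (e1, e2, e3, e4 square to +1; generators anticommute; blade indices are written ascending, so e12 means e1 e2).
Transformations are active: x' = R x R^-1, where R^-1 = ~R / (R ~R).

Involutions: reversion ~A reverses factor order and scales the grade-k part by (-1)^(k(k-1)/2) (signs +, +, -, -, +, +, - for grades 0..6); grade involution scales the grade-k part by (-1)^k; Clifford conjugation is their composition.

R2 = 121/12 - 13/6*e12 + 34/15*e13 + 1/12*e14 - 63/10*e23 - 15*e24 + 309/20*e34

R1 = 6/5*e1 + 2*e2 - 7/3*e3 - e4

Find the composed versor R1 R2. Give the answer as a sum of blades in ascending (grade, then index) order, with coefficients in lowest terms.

Distribute over the terms of R1 (each basis-blade product reordered to ascending indices, repeated generators contracted through their squares):
(6/5*e1) R2 = 121/10*e1 - 13/5*e2 + 68/25*e3 + 1/10*e4 - 189/25*e123 - 18*e124 + 927/50*e134
(2*e2) R2 = 13/3*e1 + 121/6*e2 - 63/5*e3 - 30*e4 - 68/15*e123 - 1/6*e124 + 309/10*e234
(-7/3*e3) R2 = 238/45*e1 - 147/10*e2 - 847/36*e3 - 721/20*e4 + 91/18*e123 + 7/36*e134 - 35*e234
(-e4) R2 = 1/12*e1 - 15*e2 + 309/20*e3 - 121/12*e4 + 13/6*e124 - 34/15*e134 + 63/10*e234
Summing the partial products and collecting blades:
Answer: 785/36*e1 - 182/15*e2 - 8081/450*e3 - 2281/30*e4 - 3167/450*e123 - 16*e124 + 14821/900*e134 + 11/5*e234


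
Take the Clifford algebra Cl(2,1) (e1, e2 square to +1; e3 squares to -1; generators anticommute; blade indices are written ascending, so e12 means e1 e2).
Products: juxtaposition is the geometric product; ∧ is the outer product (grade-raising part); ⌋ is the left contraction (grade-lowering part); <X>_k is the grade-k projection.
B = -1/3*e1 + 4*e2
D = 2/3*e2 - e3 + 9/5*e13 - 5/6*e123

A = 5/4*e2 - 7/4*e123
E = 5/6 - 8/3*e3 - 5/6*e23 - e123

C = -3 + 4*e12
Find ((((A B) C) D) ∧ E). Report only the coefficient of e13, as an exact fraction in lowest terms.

step 1: 5 + 5/12*e12 + 7*e13 + 7/12*e23
step 2: -50/3 + 75/4*e12 - 70/3*e13 + 105/4*e23
step 3: -42 - 785/24*e1 - 155/36*e2 + 355/24*e3 - 189/4*e12 - 30*e13 - 135/4*e23 + 385/36*e123
step 4: -35 - 3925/144*e1 - 775/216*e2 + 17903/144*e3 - 315/8*e12 + 560/9*e13 + 3965/216*e23 + 88201/432*e123
Answer: 560/9


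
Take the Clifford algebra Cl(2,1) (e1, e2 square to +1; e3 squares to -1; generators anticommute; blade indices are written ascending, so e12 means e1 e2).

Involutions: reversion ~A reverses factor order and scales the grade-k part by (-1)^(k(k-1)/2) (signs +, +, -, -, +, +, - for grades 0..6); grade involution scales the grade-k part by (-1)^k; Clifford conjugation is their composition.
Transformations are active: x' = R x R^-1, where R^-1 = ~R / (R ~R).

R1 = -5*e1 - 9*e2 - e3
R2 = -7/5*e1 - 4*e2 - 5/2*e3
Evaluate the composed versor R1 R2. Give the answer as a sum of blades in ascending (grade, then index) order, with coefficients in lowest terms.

Distribute over the terms of R1 (each basis-blade product reordered to ascending indices, repeated generators contracted through their squares):
(-5*e1) R2 = 7 + 20*e12 + 25/2*e13
(-9*e2) R2 = 36 - 63/5*e12 + 45/2*e23
(-e3) R2 = -5/2 - 7/5*e13 - 4*e23
Summing the partial products and collecting blades:
Answer: 81/2 + 37/5*e12 + 111/10*e13 + 37/2*e23


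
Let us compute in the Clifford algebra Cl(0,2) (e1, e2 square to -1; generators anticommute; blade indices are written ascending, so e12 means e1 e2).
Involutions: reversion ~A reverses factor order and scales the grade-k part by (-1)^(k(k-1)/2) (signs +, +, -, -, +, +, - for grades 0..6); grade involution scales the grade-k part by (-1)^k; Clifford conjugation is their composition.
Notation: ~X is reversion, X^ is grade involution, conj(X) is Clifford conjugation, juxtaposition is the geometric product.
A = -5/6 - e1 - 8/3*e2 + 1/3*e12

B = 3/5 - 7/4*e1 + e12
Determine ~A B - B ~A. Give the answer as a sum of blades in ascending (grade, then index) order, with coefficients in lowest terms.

first term: -23/12 - 217/120*e1 - 1/60*e2 - 57/10*e12
second term: -23/12 + 141/40*e1 - 191/60*e2 + 109/30*e12
Answer: -16/3*e1 + 19/6*e2 - 28/3*e12


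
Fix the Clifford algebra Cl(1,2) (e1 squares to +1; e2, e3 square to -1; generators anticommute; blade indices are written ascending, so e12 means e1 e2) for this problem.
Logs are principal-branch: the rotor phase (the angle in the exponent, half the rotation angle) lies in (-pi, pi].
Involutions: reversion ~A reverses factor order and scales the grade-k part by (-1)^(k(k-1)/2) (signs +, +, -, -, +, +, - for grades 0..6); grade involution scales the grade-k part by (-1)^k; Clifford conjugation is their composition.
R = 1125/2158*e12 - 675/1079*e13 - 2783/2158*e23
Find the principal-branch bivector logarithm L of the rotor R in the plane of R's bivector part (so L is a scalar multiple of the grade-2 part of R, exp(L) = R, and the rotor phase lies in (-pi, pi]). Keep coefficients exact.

The scalar part of R is 0, so the principal-branch rotor phase is pinned; divide the bivector part by its sine to get the unit plane — L is the phase times that plane.
Concretely: cos(phase) = 0 gives phase = ±pi/2, and since phase/sin(phase) is even the sign is immaterial: L = (phase/sin(phase)) * <R>_2 = (pi/2) * <R>_2.
Answer: 1125*pi/4316*e12 - 675*pi/2158*e13 - 2783*pi/4316*e23


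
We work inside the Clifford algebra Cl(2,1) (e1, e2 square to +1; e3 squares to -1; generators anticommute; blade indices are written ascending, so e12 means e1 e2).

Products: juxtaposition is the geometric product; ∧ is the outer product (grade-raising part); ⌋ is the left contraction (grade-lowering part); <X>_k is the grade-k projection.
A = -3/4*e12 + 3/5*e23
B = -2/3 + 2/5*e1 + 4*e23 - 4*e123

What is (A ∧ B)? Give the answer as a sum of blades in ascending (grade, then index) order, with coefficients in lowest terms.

step 1: 1/2*e12 - 2/5*e23 + 6/25*e123
Answer: 1/2*e12 - 2/5*e23 + 6/25*e123


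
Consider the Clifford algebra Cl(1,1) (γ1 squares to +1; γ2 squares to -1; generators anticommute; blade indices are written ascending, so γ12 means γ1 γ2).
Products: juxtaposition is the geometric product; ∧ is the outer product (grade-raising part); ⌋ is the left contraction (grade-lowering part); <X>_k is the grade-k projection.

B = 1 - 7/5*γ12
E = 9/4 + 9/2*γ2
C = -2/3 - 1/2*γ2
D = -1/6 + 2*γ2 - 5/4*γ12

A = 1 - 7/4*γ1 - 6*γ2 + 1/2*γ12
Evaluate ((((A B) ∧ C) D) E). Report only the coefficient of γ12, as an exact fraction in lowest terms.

step 1: 3/10 + 133/20*γ1 - 71/20*γ2 - 9/10*γ12
step 2: -1/5 - 133/30*γ1 + 133/60*γ2 - 109/40*γ12
step 3: -159/160 + 2461/720*γ1 + 859/180*γ2 - 653/80*γ12
step 4: -3035/128 + 2843/64*γ1 + 401/64*γ2 - 191/64*γ12
Answer: -191/64


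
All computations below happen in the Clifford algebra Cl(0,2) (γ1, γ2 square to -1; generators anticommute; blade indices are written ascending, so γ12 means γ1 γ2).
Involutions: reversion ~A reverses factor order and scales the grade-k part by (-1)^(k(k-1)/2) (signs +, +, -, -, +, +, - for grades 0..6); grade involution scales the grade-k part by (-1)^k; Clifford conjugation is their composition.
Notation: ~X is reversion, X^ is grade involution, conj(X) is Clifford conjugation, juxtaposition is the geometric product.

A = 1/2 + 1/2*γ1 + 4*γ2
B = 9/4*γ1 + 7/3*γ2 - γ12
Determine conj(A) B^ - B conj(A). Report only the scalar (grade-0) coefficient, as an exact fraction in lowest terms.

first term: -251/24 + 23/8*γ1 - 5/3*γ2 - 25/3*γ12
second term: 251/24 - 23/8*γ1 + 5/3*γ2 - 25/3*γ12
Answer: -251/12


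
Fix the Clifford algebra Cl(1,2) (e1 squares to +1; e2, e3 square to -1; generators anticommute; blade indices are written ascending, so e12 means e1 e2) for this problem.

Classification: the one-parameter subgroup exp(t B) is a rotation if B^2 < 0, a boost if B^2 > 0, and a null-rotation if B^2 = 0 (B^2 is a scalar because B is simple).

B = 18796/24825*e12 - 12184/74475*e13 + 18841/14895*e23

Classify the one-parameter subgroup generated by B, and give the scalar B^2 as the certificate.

B^2 term by term: the squares give (18796/24825)^2*(e12)^2 + (-12184/74475)^2*(e13)^2 + (18841/14895)^2*(e23)^2 = 353289616/616280625*(+1) + 148449856/5546525625*(+1) + 354983281/221861025*(-1) = -1 (each basis 2-blade squares to minus the product of its generators' squares); cross terms between blades sharing an index anticommute and cancel. So B^2 = -1.
Answer: rotation, certificate B^2 = -1. Why this suffices: the scalar -1 survives any versor conjugation, so its sign alone determines the class however B is presented.


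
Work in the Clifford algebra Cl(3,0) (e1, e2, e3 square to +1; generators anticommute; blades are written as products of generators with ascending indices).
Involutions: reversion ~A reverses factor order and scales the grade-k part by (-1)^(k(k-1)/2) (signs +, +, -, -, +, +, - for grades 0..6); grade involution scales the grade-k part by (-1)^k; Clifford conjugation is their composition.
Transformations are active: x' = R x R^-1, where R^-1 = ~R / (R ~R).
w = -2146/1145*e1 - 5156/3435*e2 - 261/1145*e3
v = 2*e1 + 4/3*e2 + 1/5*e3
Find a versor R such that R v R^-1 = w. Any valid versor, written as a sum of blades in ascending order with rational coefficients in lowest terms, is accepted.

Construction: equal norms (both 1309/225) license R = v + w = 144/1145*e1 - 192/1145*e2 - 32/1145*e3 — nothing changes along that direction, while (v - w)/2 changes sign, so v maps onto w.
Answer: 144/1145*e1 - 192/1145*e2 - 32/1145*e3


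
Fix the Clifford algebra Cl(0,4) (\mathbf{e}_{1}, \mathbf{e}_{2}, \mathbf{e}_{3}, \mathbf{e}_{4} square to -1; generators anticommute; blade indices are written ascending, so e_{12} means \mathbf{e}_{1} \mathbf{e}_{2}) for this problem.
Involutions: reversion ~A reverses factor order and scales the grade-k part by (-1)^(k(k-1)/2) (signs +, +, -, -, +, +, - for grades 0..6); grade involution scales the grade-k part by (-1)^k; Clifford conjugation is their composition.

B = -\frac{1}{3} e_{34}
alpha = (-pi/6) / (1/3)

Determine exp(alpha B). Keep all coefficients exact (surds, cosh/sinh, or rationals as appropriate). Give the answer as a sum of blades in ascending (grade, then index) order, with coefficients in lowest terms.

B^2 = (-\frac{1}{3})^2*(e_{34})^2 = \frac{1}{9}*(-1) = -\frac{1}{9} (a basis 2-blade squares to minus the product of its generators' squares).
B^2 = -\frac{1}{9} — the negative square puts this in the circular regime; l = \frac{1}{3}, alpha*l = - \frac{\pi}{6}, so exp(alpha B) = cos(- \frac{\pi}{6}) + (sin(- \frac{\pi}{6})/(\frac{1}{3}))*B = \frac{\sqrt{3}}{2} + (- \frac{3}{2})*B.
Answer: \frac{\sqrt{3}}{2} + \frac{1}{2} e_{34}


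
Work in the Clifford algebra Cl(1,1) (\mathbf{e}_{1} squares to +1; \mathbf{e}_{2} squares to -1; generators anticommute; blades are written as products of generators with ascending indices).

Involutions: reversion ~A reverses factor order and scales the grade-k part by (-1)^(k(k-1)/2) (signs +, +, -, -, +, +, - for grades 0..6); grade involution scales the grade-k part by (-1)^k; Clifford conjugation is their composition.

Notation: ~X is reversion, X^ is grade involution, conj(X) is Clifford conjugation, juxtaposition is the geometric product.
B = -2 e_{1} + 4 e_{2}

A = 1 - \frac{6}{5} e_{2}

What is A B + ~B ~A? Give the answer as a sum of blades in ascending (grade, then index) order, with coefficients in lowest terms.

first term: \frac{24}{5} - 2 e_{1} + 4 e_{2} - \frac{12}{5} e_{1} e_{2}
second term: \frac{24}{5} - 2 e_{1} + 4 e_{2} + \frac{12}{5} e_{1} e_{2}
Answer: \frac{48}{5} - 4 e_{1} + 8 e_{2}


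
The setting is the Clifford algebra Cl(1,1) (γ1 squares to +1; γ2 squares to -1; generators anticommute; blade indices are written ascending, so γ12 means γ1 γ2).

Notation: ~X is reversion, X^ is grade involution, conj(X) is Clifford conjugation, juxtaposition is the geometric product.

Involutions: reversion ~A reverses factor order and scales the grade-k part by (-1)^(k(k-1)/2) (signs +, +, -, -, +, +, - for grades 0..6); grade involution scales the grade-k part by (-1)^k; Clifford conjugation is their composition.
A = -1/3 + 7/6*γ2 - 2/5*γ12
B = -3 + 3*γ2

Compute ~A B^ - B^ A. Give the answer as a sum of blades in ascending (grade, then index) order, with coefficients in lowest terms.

first term: 9/2 + 6/5*γ1 - 5/2*γ2 - 6/5*γ12
second term: 9/2 + 6/5*γ1 - 5/2*γ2 + 6/5*γ12
Answer: -12/5*γ12


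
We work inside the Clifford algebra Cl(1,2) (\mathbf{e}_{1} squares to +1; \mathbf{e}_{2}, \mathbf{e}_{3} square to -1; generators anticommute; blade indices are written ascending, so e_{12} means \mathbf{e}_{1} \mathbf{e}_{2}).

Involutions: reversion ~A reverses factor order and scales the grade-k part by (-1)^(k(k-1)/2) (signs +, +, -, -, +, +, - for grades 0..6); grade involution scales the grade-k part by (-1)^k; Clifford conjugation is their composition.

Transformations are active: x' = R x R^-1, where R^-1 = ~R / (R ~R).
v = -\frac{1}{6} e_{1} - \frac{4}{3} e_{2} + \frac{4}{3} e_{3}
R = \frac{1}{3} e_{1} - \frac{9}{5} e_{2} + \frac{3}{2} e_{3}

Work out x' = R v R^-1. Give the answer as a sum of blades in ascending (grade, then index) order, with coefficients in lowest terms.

~R = \frac{1}{3} e_{1} - \frac{9}{5} e_{2} + \frac{3}{2} e_{3}, and R ~R = -\frac{4841}{900}, so R^-1 = ~R / (-\frac{4841}{900}).
R v = -\frac{401}{90} - \frac{67}{90} e_{12} + \frac{25}{36} e_{13} - \frac{2}{5} e_{23}
Answer: \frac{20881}{29046} e_{1} - \frac{23944}{14523} e_{2} + \frac{16726}{14523} e_{3}


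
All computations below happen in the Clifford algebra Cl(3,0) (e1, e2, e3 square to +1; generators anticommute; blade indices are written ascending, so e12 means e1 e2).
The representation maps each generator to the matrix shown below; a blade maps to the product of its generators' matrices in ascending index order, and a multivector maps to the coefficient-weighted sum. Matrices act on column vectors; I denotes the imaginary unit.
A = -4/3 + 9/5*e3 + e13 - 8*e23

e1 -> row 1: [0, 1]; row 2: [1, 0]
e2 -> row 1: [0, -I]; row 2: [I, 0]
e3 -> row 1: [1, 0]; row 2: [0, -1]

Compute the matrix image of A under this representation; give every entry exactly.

Bivector images (products of the table entries): rho(e13) = rho(e1)rho(e3) = row 1: [0, -1]; row 2: [1, 0]; rho(e23) = rho(e2)rho(e3) = row 1: [0, I]; row 2: [I, 0].
M = (-4/3)*1 + (9/5)*rho(e3) + (1)*rho(e13) + (-8)*rho(e23), summed entrywise (1 is the identity matrix):
Answer: row 1: [7/15, -1 - 8*I]; row 2: [1 - 8*I, -47/15]


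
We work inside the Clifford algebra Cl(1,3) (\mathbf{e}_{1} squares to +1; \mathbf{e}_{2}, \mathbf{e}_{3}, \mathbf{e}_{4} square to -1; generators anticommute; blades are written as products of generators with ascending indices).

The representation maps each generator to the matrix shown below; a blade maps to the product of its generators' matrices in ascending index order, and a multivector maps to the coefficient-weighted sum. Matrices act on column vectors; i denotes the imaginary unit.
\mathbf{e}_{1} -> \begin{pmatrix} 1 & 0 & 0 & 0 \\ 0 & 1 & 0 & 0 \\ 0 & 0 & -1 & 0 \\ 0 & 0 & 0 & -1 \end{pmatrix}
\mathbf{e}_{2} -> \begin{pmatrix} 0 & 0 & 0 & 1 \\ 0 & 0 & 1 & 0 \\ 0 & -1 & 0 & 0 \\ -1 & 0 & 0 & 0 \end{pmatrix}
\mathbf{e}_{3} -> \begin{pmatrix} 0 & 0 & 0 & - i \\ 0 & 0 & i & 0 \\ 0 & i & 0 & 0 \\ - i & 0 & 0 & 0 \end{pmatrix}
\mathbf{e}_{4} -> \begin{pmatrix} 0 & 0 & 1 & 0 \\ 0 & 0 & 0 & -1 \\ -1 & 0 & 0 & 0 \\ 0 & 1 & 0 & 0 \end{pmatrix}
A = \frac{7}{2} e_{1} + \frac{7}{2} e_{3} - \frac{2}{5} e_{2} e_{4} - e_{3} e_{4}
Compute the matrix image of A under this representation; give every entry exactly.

Bivector images (products of the table entries): rho(e_{2} e_{4}) = rho(\mathbf{e}_{2})rho(\mathbf{e}_{4}) = \begin{pmatrix} 0 & 1 & 0 & 0 \\ -1 & 0 & 0 & 0 \\ 0 & 0 & 0 & 1 \\ 0 & 0 & -1 & 0 \end{pmatrix}; rho(e_{3} e_{4}) = rho(\mathbf{e}_{3})rho(\mathbf{e}_{4}) = \begin{pmatrix} 0 & - i & 0 & 0 \\ - i & 0 & 0 & 0 \\ 0 & 0 & 0 & - i \\ 0 & 0 & - i & 0 \end{pmatrix}.
M = (\frac{7}{2})*rho(e_{1}) + (\frac{7}{2})*rho(e_{3}) + (-\frac{2}{5})*rho(e_{2} e_{4}) + (-1)*rho(e_{3} e_{4}), summed entrywise:
Answer: \begin{pmatrix} \frac{7}{2} & - \frac{2}{5} + i & 0 & - \frac{7 i}{2} \\ \frac{2}{5} + i & \frac{7}{2} & \frac{7 i}{2} & 0 \\ 0 & \frac{7 i}{2} & - \frac{7}{2} & - \frac{2}{5} + i \\ - \frac{7 i}{2} & 0 & \frac{2}{5} + i & - \frac{7}{2} \end{pmatrix}


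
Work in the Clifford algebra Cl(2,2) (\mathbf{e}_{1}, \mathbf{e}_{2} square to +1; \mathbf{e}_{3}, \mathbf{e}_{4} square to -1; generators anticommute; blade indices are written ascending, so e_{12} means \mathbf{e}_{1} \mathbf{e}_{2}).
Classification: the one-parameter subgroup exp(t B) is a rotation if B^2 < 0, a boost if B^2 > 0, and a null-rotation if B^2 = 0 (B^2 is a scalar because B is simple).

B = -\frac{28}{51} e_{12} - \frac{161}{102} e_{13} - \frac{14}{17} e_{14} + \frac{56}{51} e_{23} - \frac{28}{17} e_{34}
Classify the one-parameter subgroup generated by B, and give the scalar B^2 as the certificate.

B^2 term by term: the squares give (-\frac{28}{51})^2*(e_{12})^2 + (-\frac{161}{102})^2*(e_{13})^2 + (-\frac{14}{17})^2*(e_{14})^2 + (\frac{56}{51})^2*(e_{23})^2 + (-\frac{28}{17})^2*(e_{34})^2 = \frac{784}{2601}*(-1) + \frac{25921}{10404}*(+1) + \frac{196}{289}*(+1) + \frac{3136}{2601}*(+1) + \frac{784}{289}*(-1) = \frac{49}{36} (each basis 2-blade squares to minus the product of its generators' squares); cross terms between blades sharing an index anticommute and cancel; the commuting (index-disjoint) pairs give grade-4 terms 2*c*c'*(blade product), which cancel blade by blade — e_{1234}: \frac{1568}{867} - \frac{1568}{867} = 0 — confirming B is simple. So B^2 = \frac{49}{36}.
Answer: boost, certificate B^2 = \frac{49}{36}. Key observation: B^2 = \frac{49}{36} is a conjugation invariant, so its sign decides the class regardless of the surface form of B.


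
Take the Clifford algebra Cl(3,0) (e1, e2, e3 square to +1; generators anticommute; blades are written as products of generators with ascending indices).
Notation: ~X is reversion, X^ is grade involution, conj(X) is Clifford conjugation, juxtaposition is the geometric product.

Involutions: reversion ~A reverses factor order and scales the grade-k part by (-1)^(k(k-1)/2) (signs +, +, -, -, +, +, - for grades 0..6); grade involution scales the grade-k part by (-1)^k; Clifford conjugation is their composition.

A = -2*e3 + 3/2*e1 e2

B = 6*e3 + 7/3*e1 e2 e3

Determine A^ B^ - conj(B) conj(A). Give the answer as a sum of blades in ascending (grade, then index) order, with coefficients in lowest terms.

first term: -12 + 7/2*e3 - 14/3*e1 e2 - 9*e1 e2 e3
second term: -12 + 7/2*e3 + 14/3*e1 e2 + 9*e1 e2 e3
Answer: -28/3*e1 e2 - 18*e1 e2 e3


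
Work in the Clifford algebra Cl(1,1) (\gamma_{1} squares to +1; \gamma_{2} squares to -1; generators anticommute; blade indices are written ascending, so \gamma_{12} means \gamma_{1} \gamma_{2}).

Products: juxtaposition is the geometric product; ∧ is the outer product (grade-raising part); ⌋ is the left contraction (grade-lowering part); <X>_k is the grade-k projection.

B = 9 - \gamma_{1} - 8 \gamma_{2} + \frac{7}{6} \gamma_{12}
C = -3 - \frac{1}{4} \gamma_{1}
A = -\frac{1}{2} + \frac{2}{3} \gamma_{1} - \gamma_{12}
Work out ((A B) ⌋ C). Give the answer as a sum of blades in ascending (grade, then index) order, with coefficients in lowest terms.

step 1: -\frac{19}{3} - \frac{3}{2} \gamma_{1} + \frac{34}{9} \gamma_{2} - \frac{179}{12} \gamma_{12}
step 2: \frac{155}{8} + \frac{19}{12} \gamma_{1}
Answer: \frac{155}{8} + \frac{19}{12} \gamma_{1}


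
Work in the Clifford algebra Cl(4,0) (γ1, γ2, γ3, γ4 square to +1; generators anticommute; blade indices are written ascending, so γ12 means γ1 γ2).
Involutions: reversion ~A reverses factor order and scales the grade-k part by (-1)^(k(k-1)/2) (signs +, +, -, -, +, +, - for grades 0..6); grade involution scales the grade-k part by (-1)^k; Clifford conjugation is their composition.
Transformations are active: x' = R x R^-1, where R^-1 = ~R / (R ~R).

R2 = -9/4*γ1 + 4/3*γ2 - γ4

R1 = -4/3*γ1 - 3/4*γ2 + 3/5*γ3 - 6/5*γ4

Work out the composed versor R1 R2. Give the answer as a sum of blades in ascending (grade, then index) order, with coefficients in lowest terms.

Distribute over the terms of R2 (each basis-blade product reordered to ascending indices, repeated generators contracted through their squares):
R1 (-9/4*γ1) = 3 - 27/16*γ12 + 27/20*γ13 - 27/10*γ14
R1 (4/3*γ2) = -1 - 16/9*γ12 - 4/5*γ23 + 8/5*γ24
R1 (-γ4) = 6/5 + 4/3*γ14 + 3/4*γ24 - 3/5*γ34
Summing the partial products and collecting blades:
Answer: 16/5 - 499/144*γ12 + 27/20*γ13 - 41/30*γ14 - 4/5*γ23 + 47/20*γ24 - 3/5*γ34


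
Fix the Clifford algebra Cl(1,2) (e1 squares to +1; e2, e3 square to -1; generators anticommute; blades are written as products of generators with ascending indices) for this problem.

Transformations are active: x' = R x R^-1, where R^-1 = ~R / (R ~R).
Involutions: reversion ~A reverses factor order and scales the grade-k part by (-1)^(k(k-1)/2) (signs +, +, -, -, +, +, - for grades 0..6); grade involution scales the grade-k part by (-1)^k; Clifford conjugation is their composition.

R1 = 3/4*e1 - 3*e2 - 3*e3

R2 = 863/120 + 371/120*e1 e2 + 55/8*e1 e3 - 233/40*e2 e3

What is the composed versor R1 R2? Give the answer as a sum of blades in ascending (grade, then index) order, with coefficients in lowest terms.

Distribute over the terms of R1 (each basis-blade product reordered to ascending indices, repeated generators contracted through their squares):
(3/4*e1) R2 = 863/160*e1 + 371/160*e2 + 165/32*e3 - 699/160*e1 e2 e3
(-3*e2) R2 = -371/40*e1 - 863/40*e2 - 699/40*e3 + 165/8*e1 e2 e3
(-3*e3) R2 = -165/8*e1 + 699/40*e2 - 863/40*e3 - 371/40*e1 e2 e3
Summing the partial products and collecting blades:
Answer: -3921/160*e1 - 57/32*e2 - 5423/160*e3 + 1117/160*e1 e2 e3


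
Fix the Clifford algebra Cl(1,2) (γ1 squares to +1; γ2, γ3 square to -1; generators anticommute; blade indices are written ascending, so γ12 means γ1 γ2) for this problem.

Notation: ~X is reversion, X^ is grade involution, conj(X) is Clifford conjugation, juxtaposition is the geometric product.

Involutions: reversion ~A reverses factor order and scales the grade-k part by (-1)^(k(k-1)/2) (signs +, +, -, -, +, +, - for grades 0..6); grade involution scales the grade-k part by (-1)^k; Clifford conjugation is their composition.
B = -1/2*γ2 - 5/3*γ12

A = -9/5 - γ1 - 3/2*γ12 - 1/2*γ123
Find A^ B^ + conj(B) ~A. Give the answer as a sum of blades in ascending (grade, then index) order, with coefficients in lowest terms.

first term: 5/2 + 3/4*γ1 - 77/30*γ2 - 5/6*γ3 + 7/2*γ12 + 1/4*γ13
second term: 5/2 + 3/4*γ1 + 23/30*γ2 + 5/6*γ3 - 5/2*γ12 + 1/4*γ13
Answer: 5 + 3/2*γ1 - 9/5*γ2 + γ12 + 1/2*γ13


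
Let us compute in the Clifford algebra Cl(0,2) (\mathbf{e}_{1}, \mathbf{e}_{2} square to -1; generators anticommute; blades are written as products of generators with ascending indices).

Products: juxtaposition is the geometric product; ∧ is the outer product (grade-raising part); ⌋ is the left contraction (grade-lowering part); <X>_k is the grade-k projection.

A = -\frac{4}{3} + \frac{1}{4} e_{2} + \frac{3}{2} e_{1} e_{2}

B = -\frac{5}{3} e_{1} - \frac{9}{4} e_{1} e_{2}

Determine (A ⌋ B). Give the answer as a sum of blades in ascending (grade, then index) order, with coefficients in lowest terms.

step 1: \frac{27}{8} + \frac{239}{144} e_{1} + 3 e_{1} e_{2}
Answer: \frac{27}{8} + \frac{239}{144} e_{1} + 3 e_{1} e_{2}


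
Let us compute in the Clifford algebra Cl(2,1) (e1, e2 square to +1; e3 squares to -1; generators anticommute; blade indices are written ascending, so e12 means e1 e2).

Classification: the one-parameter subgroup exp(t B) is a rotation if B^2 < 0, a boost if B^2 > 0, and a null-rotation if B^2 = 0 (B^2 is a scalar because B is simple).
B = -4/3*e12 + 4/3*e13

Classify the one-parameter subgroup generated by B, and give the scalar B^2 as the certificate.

B^2 term by term: the squares give (-4/3)^2*(e12)^2 + (4/3)^2*(e13)^2 = 16/9*(-1) + 16/9*(+1) = 0 (each basis 2-blade squares to minus the product of its generators' squares); cross terms between blades sharing an index anticommute and cancel. So B^2 = 0.
Answer: null-rotation, certificate B^2 = 0. Note: conjugating B changes its blade decomposition but never the scalar B^2 = 0, whose sign settles the classification.


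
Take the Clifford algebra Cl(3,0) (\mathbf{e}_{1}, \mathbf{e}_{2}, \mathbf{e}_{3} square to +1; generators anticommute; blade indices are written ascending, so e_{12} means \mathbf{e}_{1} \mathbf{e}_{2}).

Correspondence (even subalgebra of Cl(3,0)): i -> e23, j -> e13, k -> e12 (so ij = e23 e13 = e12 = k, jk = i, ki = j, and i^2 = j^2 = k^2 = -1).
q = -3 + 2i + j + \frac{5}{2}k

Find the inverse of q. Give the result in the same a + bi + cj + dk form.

In blades: q = -3 + \frac{5}{2} e_{12} + e_{13} + 2 e_{23}.
With qbar = -3 - \frac{5}{2} e_{12} - e_{13} - 2 e_{23} (scalar fixed, mapped units negated), q qbar = \frac{81}{4} (the sum of squared coefficients), so q^-1 = qbar / (\frac{81}{4}) = -\frac{4}{27} - \frac{10}{81} e_{12} - \frac{4}{81} e_{13} - \frac{8}{81} e_{23}; translating back:
Answer: -\frac{4}{27} - \frac{8}{81}i - \frac{4}{81}j - \frac{10}{81}k


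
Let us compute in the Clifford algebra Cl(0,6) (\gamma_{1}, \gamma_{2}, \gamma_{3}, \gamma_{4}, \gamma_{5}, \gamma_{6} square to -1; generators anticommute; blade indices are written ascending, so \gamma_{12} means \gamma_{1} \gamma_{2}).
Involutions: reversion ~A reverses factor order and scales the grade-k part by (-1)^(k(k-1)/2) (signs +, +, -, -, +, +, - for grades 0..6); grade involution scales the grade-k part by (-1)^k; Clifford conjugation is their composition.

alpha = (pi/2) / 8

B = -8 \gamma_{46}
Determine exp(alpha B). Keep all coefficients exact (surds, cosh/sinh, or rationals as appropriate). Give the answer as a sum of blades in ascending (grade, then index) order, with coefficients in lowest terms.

B^2 = (-8)^2*(\gamma_{46})^2 = 64*(-1) = -64 (a basis 2-blade squares to minus the product of its generators' squares).
B^2 = -64 — since the square is negative, the closed form is circular: l = 8, alpha*l = \frac{\pi}{2}, so exp(alpha B) = cos(\frac{\pi}{2}) + (sin(\frac{\pi}{2})/8)*B = 0 + (\frac{1}{8})*B.
Answer: -\gamma_{46}


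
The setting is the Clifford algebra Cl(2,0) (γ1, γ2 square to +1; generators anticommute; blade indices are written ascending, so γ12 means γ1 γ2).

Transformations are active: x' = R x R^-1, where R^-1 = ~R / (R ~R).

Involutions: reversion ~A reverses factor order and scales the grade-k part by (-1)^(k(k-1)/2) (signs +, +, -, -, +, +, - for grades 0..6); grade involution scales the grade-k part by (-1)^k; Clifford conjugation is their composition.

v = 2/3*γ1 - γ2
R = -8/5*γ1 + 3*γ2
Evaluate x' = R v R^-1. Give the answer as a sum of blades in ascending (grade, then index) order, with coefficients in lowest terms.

~R = -8/5*γ1 + 3*γ2, and R ~R = 289/25, so R^-1 = ~R / (289/25).
R v = -61/15 - 2/5*γ12
Answer: 398/867*γ1 - 321/289*γ2


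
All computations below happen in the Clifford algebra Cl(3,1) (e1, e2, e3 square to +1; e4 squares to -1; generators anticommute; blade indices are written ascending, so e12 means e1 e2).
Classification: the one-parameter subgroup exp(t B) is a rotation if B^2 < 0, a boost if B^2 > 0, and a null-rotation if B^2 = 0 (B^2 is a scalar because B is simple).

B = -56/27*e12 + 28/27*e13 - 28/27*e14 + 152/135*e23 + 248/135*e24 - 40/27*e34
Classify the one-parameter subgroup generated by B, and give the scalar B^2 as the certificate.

B^2 term by term: the squares give (-56/27)^2*(e12)^2 + (28/27)^2*(e13)^2 + (-28/27)^2*(e14)^2 + (152/135)^2*(e23)^2 + (248/135)^2*(e24)^2 + (-40/27)^2*(e34)^2 = 3136/729*(-1) + 784/729*(-1) + 784/729*(+1) + 23104/18225*(-1) + 61504/18225*(+1) + 1600/729*(+1) = 0 (each basis 2-blade squares to minus the product of its generators' squares); cross terms between blades sharing an index anticommute and cancel; the commuting (index-disjoint) pairs give grade-4 terms 2*c*c'*(blade product), which cancel blade by blade — e1234: 4480/729 - 13888/3645 - 8512/3645 = 0 — confirming B is simple. So B^2 = 0.
Answer: null-rotation, certificate B^2 = 0. Certificate logic: 0 is a conjugation-invariant scalar, so its sign fixes rotation versus boost versus null-rotation outright.
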